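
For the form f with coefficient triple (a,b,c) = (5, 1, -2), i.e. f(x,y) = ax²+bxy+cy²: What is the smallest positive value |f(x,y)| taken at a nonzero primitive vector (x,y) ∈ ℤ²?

descent: ρ → (-2,3,4)  [lands on river]
river: ρ → (4,5,-1)
river: ρ → (-1,5,4)
river: ρ → (4,3,-2)
river: ρ → (-2,5,2)
river: ρ → (2,3,-4)
river: ρ → (-4,5,1)
river: ρ → (1,5,-4)
river: ρ → (-4,3,2)
river: ρ → (2,5,-2)
closes: descent 1, river 10
min |a| on river = 1

1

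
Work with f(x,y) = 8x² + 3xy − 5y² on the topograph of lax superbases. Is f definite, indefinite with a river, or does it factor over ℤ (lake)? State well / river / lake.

D = b²−4ac = 3² − 4·8·(-5) = 169
D = 13² is a perfect square ⇒ form factors over ℤ ⇒ lakes

lake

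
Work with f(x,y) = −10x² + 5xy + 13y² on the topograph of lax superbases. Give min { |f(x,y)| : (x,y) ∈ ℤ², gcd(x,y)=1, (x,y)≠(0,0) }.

river: ρ → (13,21,-2)
river: ρ → (-2,23,2)
river: ρ → (2,21,-13)
river: ρ → (-13,5,10)
river: ρ → (10,15,-8)
river: ρ → (-8,17,8)
river: ρ → (8,15,-10)
river: ρ → (-10,5,13)
closes: descent 0, river 8
min |a| on river = 2

2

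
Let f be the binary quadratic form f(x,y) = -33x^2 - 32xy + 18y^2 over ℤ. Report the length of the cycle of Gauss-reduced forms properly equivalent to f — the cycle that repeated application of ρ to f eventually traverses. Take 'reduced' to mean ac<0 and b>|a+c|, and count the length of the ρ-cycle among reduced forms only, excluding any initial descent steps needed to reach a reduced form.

D = 3400, ⌊√D⌋ = 58
descent: ρ → (18,32,-33)  [lands on river]
river: ρ → (-33,34,17)
river: ρ → (17,34,-33)
river: ρ → (-33,32,18)
river: ρ → (18,40,-25)
river: ρ → (-25,10,33)
river: ρ → (33,56,-2)
river: ρ → (-2,56,33)
river: ρ → (33,10,-25)
river: ρ → (-25,40,18)
ρ-cycle length = 10 (tail of 1 descent step not counted)

10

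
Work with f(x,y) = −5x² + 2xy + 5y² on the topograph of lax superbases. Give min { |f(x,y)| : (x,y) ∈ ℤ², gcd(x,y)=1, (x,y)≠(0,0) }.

river: ρ → (5,8,-2)
river: ρ → (-2,8,5)
river: ρ → (5,2,-5)
river: ρ → (-5,8,2)
river: ρ → (2,8,-5)
river: ρ → (-5,2,5)
closes: descent 0, river 6
min |a| on river = 2

2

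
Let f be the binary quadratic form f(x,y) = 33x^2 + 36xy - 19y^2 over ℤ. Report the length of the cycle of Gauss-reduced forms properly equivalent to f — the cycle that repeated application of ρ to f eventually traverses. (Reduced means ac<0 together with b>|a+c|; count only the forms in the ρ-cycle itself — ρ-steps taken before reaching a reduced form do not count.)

D = 3804, ⌊√D⌋ = 61
river: ρ → (-19,40,29)
river: ρ → (29,18,-30)
river: ρ → (-30,42,17)
river: ρ → (17,60,-3)
river: ρ → (-3,60,17)
river: ρ → (17,42,-30)
river: ρ → (-30,18,29)
river: ρ → (29,40,-19)
river: ρ → (-19,36,33)
river: ρ → (33,30,-22)
river: ρ → (-22,58,5)
river: ρ → (5,52,-55)
river: ρ → (-55,58,2)
river: ρ → (2,58,-55)
river: ρ → (-55,52,5)
river: ρ → (5,58,-22)
river: ρ → (-22,30,33)
river: ρ → (33,36,-19)
ρ-cycle length = 18 (tail of 0 descent steps not counted)

18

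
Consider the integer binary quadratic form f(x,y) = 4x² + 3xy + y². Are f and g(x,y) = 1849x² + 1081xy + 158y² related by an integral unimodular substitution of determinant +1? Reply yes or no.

D₁ = -7, D₂ = -7
f: flip: (4,3,1)→(1,-3,4)
f: translate: b→1 (≡-3 mod 2), so (1,-3,4)→(1,1,2)
f: reduced (well bottom): (1,1,2) with a≤c, −a<b≤a
g: flip: (1849,1081,158)→(158,-1081,1849)
g: translate: b→-133 (≡-1081 mod 316), so (158,-1081,1849)→(158,-133,28)
g: flip: (158,-133,28)→(28,133,158)
g: translate: b→21 (≡133 mod 56), so (28,133,158)→(28,21,4)
g: flip: (28,21,4)→(4,-21,28)
g: translate: b→3 (≡-21 mod 8), so (4,-21,28)→(4,3,1)
g: flip: (4,3,1)→(1,-3,4)
g: translate: b→1 (≡-3 mod 2), so (1,-3,4)→(1,1,2)
g: reduced (well bottom): (1,1,2) with a≤c, −a<b≤a
reduced forms (1, 1, 2) vs (1, 1, 2) ⇒ equivalent

yes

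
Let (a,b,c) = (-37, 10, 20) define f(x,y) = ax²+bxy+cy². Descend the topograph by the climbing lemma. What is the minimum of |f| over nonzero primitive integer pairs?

descent: ρ → (20,30,-27)  [lands on river]
river: ρ → (-27,24,23)
river: ρ → (23,22,-28)
river: ρ → (-28,34,17)
river: ρ → (17,34,-28)
river: ρ → (-28,22,23)
river: ρ → (23,24,-27)
river: ρ → (-27,30,20)
river: ρ → (20,50,-7)
river: ρ → (-7,48,27)
river: ρ → (27,6,-28)
river: ρ → (-28,50,5)
river: ρ → (5,50,-28)
river: ρ → (-28,6,27)
river: ρ → (27,48,-7)
river: ρ → (-7,50,20)
closes: descent 1, river 16
min |a| on river = 5

5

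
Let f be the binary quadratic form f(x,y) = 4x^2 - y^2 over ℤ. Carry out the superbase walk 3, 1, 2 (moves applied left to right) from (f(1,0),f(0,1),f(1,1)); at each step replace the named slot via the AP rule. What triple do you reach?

start (4,-1,3) = (f(1,0),f(0,1),f(1,1))
replace slot 3: 2·(4+(-1)) − 3 = 3 → (4,-1,3)
replace slot 1: 2·((-1)+3) − 4 = 0 → (0,-1,3)
replace slot 2: 2·(0+3) − (-1) = 7 → (0,7,3)

0,7,3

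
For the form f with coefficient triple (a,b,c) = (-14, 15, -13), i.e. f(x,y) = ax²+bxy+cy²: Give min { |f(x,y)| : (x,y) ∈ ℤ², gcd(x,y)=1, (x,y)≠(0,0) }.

translate: b→13 (≡-15 mod 28), so (14,-15,13)→(14,13,12)
flip: (14,13,12)→(12,-13,14)
translate: b→11 (≡-13 mod 24), so (12,-13,14)→(12,11,13)
reduced (well bottom): (12,11,13) with a≤c, −a<b≤a
well minimum |f| = |-12| = 12 (negative-definite)

12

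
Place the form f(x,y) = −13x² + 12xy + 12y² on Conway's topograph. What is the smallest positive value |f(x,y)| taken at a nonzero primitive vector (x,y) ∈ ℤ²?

river: ρ → (12,12,-13)
river: ρ → (-13,14,11)
river: ρ → (11,8,-16)
river: ρ → (-16,24,3)
river: ρ → (3,24,-16)
river: ρ → (-16,8,11)
river: ρ → (11,14,-13)
river: ρ → (-13,12,12)
closes: descent 0, river 8
min |a| on river = 3

3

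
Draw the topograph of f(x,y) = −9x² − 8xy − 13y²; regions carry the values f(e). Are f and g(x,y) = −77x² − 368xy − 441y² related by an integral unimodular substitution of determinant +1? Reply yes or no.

D₁ = -404, D₂ = -404
f is negative-definite; reduce −f:
−f: reduced (well bottom): (9,8,13) with a≤c, −a<b≤a
flip sign back: reduced form of f is (-9,-8,-13)
g is negative-definite; reduce −g:
−g: translate: b→60 (≡368 mod 154), so (77,368,441)→(77,60,13)
−g: flip: (77,60,13)→(13,-60,77)
−g: translate: b→-8 (≡-60 mod 26), so (13,-60,77)→(13,-8,9)
−g: flip: (13,-8,9)→(9,8,13)
−g: reduced (well bottom): (9,8,13) with a≤c, −a<b≤a
flip sign back: reduced form of g is (-9,-8,-13)
reduced forms (-9, -8, -13) vs (-9, -8, -13) ⇒ equivalent

yes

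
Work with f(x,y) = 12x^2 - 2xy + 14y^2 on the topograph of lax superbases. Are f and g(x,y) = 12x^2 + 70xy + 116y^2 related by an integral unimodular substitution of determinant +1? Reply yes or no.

D₁ = -668, D₂ = -668
f: reduced (well bottom): (12,-2,14) with a≤c, −a<b≤a
g: translate: b→-2 (≡70 mod 24), so (12,70,116)→(12,-2,14)
g: reduced (well bottom): (12,-2,14) with a≤c, −a<b≤a
reduced forms (12, -2, 14) vs (12, -2, 14) ⇒ equivalent

yes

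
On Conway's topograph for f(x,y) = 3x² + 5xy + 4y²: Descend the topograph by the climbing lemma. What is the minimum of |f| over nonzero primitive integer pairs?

translate: b→-1 (≡5 mod 6), so (3,5,4)→(3,-1,2)
flip: (3,-1,2)→(2,1,3)
reduced (well bottom): (2,1,3) with a≤c, −a<b≤a
well minimum = a = 2

2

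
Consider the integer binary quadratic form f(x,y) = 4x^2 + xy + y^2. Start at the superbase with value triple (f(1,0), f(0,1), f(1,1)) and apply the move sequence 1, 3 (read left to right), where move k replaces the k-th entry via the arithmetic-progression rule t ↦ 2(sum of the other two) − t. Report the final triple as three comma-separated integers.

start (4,1,6) = (f(1,0),f(0,1),f(1,1))
replace slot 1: 2·(1+6) − 4 = 10 → (10,1,6)
replace slot 3: 2·(10+1) − 6 = 16 → (10,1,16)

10,1,16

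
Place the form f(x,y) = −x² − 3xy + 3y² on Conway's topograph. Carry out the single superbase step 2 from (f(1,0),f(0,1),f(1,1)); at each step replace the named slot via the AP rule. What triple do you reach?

start (-1,3,-1) = (f(1,0),f(0,1),f(1,1))
replace slot 2: 2·((-1)+(-1)) − 3 = -7 → (-1,-7,-1)

-1,-7,-1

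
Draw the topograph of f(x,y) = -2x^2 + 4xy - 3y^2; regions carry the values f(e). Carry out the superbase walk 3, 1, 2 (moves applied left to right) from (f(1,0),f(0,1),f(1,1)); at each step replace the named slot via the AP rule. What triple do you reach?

start (-2,-3,-1) = (f(1,0),f(0,1),f(1,1))
replace slot 3: 2·((-2)+(-3)) − (-1) = -9 → (-2,-3,-9)
replace slot 1: 2·((-3)+(-9)) − (-2) = -22 → (-22,-3,-9)
replace slot 2: 2·((-22)+(-9)) − (-3) = -59 → (-22,-59,-9)

-22,-59,-9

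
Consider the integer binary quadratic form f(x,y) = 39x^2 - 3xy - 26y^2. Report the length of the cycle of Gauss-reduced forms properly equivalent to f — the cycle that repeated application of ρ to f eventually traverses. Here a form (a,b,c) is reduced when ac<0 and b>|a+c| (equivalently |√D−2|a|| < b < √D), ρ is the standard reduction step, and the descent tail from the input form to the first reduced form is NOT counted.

D = 4065, ⌊√D⌋ = 63
descent: ρ → (-26,55,10)  [lands on river]
river: ρ → (10,45,-51)
river: ρ → (-51,57,4)
river: ρ → (4,63,-6)
river: ρ → (-6,57,34)
river: ρ → (34,11,-29)
river: ρ → (-29,47,16)
river: ρ → (16,49,-26)
ρ-cycle length = 8 (tail of 1 descent step not counted)

8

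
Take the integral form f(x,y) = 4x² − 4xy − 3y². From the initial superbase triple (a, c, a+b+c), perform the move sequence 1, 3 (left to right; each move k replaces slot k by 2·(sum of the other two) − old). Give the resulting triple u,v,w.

start (4,-3,-3) = (f(1,0),f(0,1),f(1,1))
replace slot 1: 2·((-3)+(-3)) − 4 = -16 → (-16,-3,-3)
replace slot 3: 2·((-16)+(-3)) − (-3) = -35 → (-16,-3,-35)

-16,-3,-35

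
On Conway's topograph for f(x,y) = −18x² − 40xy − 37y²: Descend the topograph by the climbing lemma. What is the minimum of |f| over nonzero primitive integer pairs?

translate: b→4 (≡40 mod 36), so (18,40,37)→(18,4,15)
flip: (18,4,15)→(15,-4,18)
reduced (well bottom): (15,-4,18) with a≤c, −a<b≤a
well minimum |f| = |-15| = 15 (negative-definite)

15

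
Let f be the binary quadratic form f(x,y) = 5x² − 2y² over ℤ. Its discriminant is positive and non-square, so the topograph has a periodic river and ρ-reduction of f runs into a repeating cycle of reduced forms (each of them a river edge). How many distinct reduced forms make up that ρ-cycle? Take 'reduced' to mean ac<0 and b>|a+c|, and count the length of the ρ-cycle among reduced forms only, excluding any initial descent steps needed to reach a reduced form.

D = 40, ⌊√D⌋ = 6
descent: ρ → (-2,4,3)  [lands on river]
river: ρ → (3,2,-3)
river: ρ → (-3,4,2)
river: ρ → (2,4,-3)
river: ρ → (-3,2,3)
river: ρ → (3,4,-2)
ρ-cycle length = 6 (tail of 1 descent step not counted)

6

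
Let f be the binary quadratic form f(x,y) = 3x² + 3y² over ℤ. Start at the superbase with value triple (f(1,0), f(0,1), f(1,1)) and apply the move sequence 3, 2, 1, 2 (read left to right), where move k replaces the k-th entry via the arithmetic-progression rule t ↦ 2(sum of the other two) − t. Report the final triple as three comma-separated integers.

start (3,3,6) = (f(1,0),f(0,1),f(1,1))
replace slot 3: 2·(3+3) − 6 = 6 → (3,3,6)
replace slot 2: 2·(3+6) − 3 = 15 → (3,15,6)
replace slot 1: 2·(15+6) − 3 = 39 → (39,15,6)
replace slot 2: 2·(39+6) − 15 = 75 → (39,75,6)

39,75,6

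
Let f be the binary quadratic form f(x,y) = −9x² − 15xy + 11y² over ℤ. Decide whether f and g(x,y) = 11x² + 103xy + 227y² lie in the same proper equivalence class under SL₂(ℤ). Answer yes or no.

D₁ = 621, D₂ = 621
river cycle of f (length 4): (11, 15, -9), (-9, 21, 5), (5, 19, -13), (-13, 7, 11)
river cycle of g (length 4): (11, 15, -9), (-9, 21, 5), (5, 19, -13), (-13, 7, 11)
cycles coincide ⇒ equivalent

yes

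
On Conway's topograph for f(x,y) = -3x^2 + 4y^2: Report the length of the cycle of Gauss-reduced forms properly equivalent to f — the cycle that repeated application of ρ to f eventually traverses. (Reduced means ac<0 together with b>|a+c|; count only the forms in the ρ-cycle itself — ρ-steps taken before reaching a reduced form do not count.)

D = 48, ⌊√D⌋ = 6
descent: ρ → (4,0,-3)
descent: ρ → (-3,6,1)  [lands on river]
river: ρ → (1,6,-3)
ρ-cycle length = 2 (tail of 2 descent steps not counted)

2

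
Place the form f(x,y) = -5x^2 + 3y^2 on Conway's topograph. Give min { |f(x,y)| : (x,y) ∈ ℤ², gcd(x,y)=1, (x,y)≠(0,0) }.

descent: ρ → (3,6,-2)  [lands on river]
river: ρ → (-2,6,3)
closes: descent 1, river 2
min |a| on river = 2

2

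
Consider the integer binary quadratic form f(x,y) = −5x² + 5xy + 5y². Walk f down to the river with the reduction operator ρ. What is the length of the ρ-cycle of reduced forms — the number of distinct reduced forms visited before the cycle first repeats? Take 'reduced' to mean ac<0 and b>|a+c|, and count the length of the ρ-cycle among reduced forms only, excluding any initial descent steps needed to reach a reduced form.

D = 125, ⌊√D⌋ = 11
river: ρ → (5,5,-5)
river: ρ → (-5,5,5)
ρ-cycle length = 2 (tail of 0 descent steps not counted)

2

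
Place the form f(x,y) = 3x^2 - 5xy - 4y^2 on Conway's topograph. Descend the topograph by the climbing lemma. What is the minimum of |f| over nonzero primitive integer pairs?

descent: ρ → (-4,5,3)  [lands on river]
river: ρ → (3,7,-2)
river: ρ → (-2,5,6)
river: ρ → (6,7,-1)
river: ρ → (-1,7,6)
river: ρ → (6,5,-2)
river: ρ → (-2,7,3)
river: ρ → (3,5,-4)
river: ρ → (-4,3,4)
river: ρ → (4,5,-3)
river: ρ → (-3,7,2)
river: ρ → (2,5,-6)
river: ρ → (-6,7,1)
river: ρ → (1,7,-6)
river: ρ → (-6,5,2)
river: ρ → (2,7,-3)
river: ρ → (-3,5,4)
river: ρ → (4,3,-4)
closes: descent 1, river 18
min |a| on river = 1

1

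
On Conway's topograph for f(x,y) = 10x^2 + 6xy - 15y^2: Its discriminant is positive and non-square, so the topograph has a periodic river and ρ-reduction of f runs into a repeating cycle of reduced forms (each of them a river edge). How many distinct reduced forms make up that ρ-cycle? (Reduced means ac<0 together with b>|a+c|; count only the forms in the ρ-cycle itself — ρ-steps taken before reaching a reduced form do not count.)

D = 636, ⌊√D⌋ = 25
river: ρ → (-15,24,1)
river: ρ → (1,24,-15)
river: ρ → (-15,6,10)
river: ρ → (10,14,-11)
river: ρ → (-11,8,13)
river: ρ → (13,18,-6)
river: ρ → (-6,18,13)
river: ρ → (13,8,-11)
river: ρ → (-11,14,10)
river: ρ → (10,6,-15)
ρ-cycle length = 10 (tail of 0 descent steps not counted)

10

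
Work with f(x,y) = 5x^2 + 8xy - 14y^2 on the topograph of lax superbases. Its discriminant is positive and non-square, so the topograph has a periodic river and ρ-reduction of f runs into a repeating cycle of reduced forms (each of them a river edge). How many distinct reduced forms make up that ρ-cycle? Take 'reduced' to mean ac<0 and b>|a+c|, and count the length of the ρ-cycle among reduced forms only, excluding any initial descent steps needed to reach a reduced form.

D = 344, ⌊√D⌋ = 18
descent: ρ → (-14,-8,5)
descent: ρ → (5,18,-1)  [lands on river]
river: ρ → (-1,18,5)
river: ρ → (5,12,-10)
river: ρ → (-10,8,7)
river: ρ → (7,6,-11)
river: ρ → (-11,16,2)
river: ρ → (2,16,-11)
river: ρ → (-11,6,7)
river: ρ → (7,8,-10)
river: ρ → (-10,12,5)
ρ-cycle length = 10 (tail of 2 descent steps not counted)

10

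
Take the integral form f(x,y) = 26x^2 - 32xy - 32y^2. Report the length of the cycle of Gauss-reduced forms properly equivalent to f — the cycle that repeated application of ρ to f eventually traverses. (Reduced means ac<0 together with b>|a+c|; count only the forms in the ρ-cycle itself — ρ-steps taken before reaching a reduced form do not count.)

D = 4352, ⌊√D⌋ = 65
descent: ρ → (-32,32,26)  [lands on river]
river: ρ → (26,20,-38)
river: ρ → (-38,56,8)
river: ρ → (8,56,-38)
river: ρ → (-38,20,26)
river: ρ → (26,32,-32)
ρ-cycle length = 6 (tail of 1 descent step not counted)

6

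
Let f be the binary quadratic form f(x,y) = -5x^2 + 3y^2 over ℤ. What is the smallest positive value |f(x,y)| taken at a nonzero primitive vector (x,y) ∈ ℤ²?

descent: ρ → (3,6,-2)  [lands on river]
river: ρ → (-2,6,3)
closes: descent 1, river 2
min |a| on river = 2

2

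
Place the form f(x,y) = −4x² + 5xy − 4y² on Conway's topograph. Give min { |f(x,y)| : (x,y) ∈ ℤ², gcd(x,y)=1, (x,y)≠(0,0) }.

translate: b→3 (≡-5 mod 8), so (4,-5,4)→(4,3,3)
flip: (4,3,3)→(3,-3,4)
translate: b→3 (≡-3 mod 6), so (3,-3,4)→(3,3,4)
reduced (well bottom): (3,3,4) with a≤c, −a<b≤a
well minimum |f| = |-3| = 3 (negative-definite)

3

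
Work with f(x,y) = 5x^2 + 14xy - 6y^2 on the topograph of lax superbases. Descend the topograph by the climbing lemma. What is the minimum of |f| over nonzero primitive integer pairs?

river: ρ → (-6,10,9)
river: ρ → (9,8,-7)
river: ρ → (-7,6,10)
river: ρ → (10,14,-3)
river: ρ → (-3,16,5)
river: ρ → (5,14,-6)
closes: descent 0, river 6
min |a| on river = 3

3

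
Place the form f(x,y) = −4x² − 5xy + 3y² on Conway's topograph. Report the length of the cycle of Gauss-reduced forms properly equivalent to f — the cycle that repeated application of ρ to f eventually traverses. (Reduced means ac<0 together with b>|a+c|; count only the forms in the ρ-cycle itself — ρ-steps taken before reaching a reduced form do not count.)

D = 73, ⌊√D⌋ = 8
descent: ρ → (3,5,-4)  [lands on river]
river: ρ → (-4,3,4)
river: ρ → (4,5,-3)
river: ρ → (-3,7,2)
river: ρ → (2,5,-6)
river: ρ → (-6,7,1)
river: ρ → (1,7,-6)
river: ρ → (-6,5,2)
river: ρ → (2,7,-3)
river: ρ → (-3,5,4)
river: ρ → (4,3,-4)
river: ρ → (-4,5,3)
river: ρ → (3,7,-2)
river: ρ → (-2,5,6)
river: ρ → (6,7,-1)
river: ρ → (-1,7,6)
river: ρ → (6,5,-2)
river: ρ → (-2,7,3)
ρ-cycle length = 18 (tail of 1 descent step not counted)

18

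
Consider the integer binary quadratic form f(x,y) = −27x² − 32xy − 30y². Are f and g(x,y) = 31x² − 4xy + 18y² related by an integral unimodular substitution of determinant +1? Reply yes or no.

D₁ = -2216, D₂ = -2216
f is negative-definite; reduce −f:
−f: translate: b→-22 (≡32 mod 54), so (27,32,30)→(27,-22,25)
−f: flip: (27,-22,25)→(25,22,27)
−f: reduced (well bottom): (25,22,27) with a≤c, −a<b≤a
flip sign back: reduced form of f is (-25,-22,-27)
g: flip: (31,-4,18)→(18,4,31)
g: reduced (well bottom): (18,4,31) with a≤c, −a<b≤a
reduced forms (-25, -22, -27) vs (18, 4, 31) ⇒ inequivalent

no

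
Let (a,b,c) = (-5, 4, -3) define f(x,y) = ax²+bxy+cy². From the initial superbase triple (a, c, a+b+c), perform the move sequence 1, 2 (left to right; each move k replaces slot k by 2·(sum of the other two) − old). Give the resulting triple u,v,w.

start (-5,-3,-4) = (f(1,0),f(0,1),f(1,1))
replace slot 1: 2·((-3)+(-4)) − (-5) = -9 → (-9,-3,-4)
replace slot 2: 2·((-9)+(-4)) − (-3) = -23 → (-9,-23,-4)

-9,-23,-4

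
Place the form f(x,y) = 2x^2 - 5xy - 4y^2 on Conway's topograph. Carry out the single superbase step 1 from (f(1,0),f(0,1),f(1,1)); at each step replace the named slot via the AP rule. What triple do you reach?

start (2,-4,-7) = (f(1,0),f(0,1),f(1,1))
replace slot 1: 2·((-4)+(-7)) − 2 = -24 → (-24,-4,-7)

-24,-4,-7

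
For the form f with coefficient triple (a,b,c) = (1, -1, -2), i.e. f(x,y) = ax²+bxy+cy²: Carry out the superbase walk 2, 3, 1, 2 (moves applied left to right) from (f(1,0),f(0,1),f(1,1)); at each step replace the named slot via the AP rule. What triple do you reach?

start (1,-2,-2) = (f(1,0),f(0,1),f(1,1))
replace slot 2: 2·(1+(-2)) − (-2) = 0 → (1,0,-2)
replace slot 3: 2·(1+0) − (-2) = 4 → (1,0,4)
replace slot 1: 2·(0+4) − 1 = 7 → (7,0,4)
replace slot 2: 2·(7+4) − 0 = 22 → (7,22,4)

7,22,4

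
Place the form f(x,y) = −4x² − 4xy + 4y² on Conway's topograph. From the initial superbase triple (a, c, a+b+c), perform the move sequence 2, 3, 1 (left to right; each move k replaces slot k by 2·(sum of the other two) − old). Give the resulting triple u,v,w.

start (-4,4,-4) = (f(1,0),f(0,1),f(1,1))
replace slot 2: 2·((-4)+(-4)) − 4 = -20 → (-4,-20,-4)
replace slot 3: 2·((-4)+(-20)) − (-4) = -44 → (-4,-20,-44)
replace slot 1: 2·((-20)+(-44)) − (-4) = -124 → (-124,-20,-44)

-124,-20,-44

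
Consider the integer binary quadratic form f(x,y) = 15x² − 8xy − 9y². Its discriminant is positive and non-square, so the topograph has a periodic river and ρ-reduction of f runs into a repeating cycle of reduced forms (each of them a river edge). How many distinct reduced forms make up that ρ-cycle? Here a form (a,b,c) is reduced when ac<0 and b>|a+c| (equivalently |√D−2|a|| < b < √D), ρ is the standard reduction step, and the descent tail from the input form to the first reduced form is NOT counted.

D = 604, ⌊√D⌋ = 24
descent: ρ → (-9,8,15)  [lands on river]
river: ρ → (15,22,-2)
river: ρ → (-2,22,15)
river: ρ → (15,8,-9)
river: ρ → (-9,10,14)
river: ρ → (14,18,-5)
river: ρ → (-5,22,6)
river: ρ → (6,14,-17)
river: ρ → (-17,20,3)
river: ρ → (3,22,-10)
river: ρ → (-10,18,7)
river: ρ → (7,24,-1)
river: ρ → (-1,24,7)
river: ρ → (7,18,-10)
river: ρ → (-10,22,3)
river: ρ → (3,20,-17)
river: ρ → (-17,14,6)
river: ρ → (6,22,-5)
river: ρ → (-5,18,14)
river: ρ → (14,10,-9)
ρ-cycle length = 20 (tail of 1 descent step not counted)

20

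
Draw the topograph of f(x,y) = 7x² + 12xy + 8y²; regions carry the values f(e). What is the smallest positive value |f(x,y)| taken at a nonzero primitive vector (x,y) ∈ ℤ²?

translate: b→-2 (≡12 mod 14), so (7,12,8)→(7,-2,3)
flip: (7,-2,3)→(3,2,7)
reduced (well bottom): (3,2,7) with a≤c, −a<b≤a
well minimum = a = 3

3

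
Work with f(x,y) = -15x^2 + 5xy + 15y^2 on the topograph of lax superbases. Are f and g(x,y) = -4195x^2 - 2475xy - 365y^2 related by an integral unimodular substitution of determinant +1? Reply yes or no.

D₁ = 925, D₂ = 925
river cycle of f (length 6): (15, 25, -5), (-5, 25, 15), (15, 5, -15), (-15, 25, 5), (5, 25, -15), (-15, 5, 15)
river cycle of g (length 6): (-5, 25, 15), (15, 5, -15), (-15, 25, 5), (5, 25, -15), (-15, 5, 15), (15, 25, -5)
cycles coincide ⇒ equivalent

yes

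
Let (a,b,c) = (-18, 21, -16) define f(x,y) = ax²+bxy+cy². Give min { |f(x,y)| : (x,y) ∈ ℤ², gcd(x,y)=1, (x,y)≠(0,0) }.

translate: b→15 (≡-21 mod 36), so (18,-21,16)→(18,15,13)
flip: (18,15,13)→(13,-15,18)
translate: b→11 (≡-15 mod 26), so (13,-15,18)→(13,11,16)
reduced (well bottom): (13,11,16) with a≤c, −a<b≤a
well minimum |f| = |-13| = 13 (negative-definite)

13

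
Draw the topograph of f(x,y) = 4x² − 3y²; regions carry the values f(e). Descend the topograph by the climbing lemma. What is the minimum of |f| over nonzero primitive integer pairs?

descent: ρ → (-3,6,1)  [lands on river]
river: ρ → (1,6,-3)
closes: descent 1, river 2
min |a| on river = 1

1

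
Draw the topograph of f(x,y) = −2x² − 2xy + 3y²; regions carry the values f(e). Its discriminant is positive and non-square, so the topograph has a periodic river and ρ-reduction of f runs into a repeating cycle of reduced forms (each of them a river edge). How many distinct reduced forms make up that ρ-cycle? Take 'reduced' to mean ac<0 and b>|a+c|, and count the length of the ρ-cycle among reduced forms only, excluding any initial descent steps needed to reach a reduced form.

D = 28, ⌊√D⌋ = 5
descent: ρ → (3,2,-2)  [lands on river]
river: ρ → (-2,2,3)
river: ρ → (3,4,-1)
river: ρ → (-1,4,3)
ρ-cycle length = 4 (tail of 1 descent step not counted)

4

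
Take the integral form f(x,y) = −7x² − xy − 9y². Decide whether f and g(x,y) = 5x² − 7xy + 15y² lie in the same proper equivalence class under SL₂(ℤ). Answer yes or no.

D₁ = -251, D₂ = -251
f is negative-definite; reduce −f:
−f: reduced (well bottom): (7,1,9) with a≤c, −a<b≤a
flip sign back: reduced form of f is (-7,-1,-9)
g: translate: b→3 (≡-7 mod 10), so (5,-7,15)→(5,3,13)
g: reduced (well bottom): (5,3,13) with a≤c, −a<b≤a
reduced forms (-7, -1, -9) vs (5, 3, 13) ⇒ inequivalent

no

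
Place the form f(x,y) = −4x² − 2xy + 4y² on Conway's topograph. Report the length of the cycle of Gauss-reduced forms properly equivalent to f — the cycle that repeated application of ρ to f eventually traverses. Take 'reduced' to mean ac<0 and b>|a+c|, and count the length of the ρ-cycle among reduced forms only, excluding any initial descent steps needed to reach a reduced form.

D = 68, ⌊√D⌋ = 8
descent: ρ → (4,2,-4)  [lands on river]
river: ρ → (-4,6,2)
river: ρ → (2,6,-4)
river: ρ → (-4,2,4)
river: ρ → (4,6,-2)
river: ρ → (-2,6,4)
ρ-cycle length = 6 (tail of 1 descent step not counted)

6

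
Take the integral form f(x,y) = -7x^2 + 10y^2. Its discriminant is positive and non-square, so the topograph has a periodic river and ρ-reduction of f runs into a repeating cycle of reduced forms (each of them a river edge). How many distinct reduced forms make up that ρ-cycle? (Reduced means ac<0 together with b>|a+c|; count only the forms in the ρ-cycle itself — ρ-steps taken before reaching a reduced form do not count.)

D = 280, ⌊√D⌋ = 16
descent: ρ → (10,0,-7)
descent: ρ → (-7,14,3)  [lands on river]
river: ρ → (3,16,-2)
river: ρ → (-2,16,3)
river: ρ → (3,14,-7)
ρ-cycle length = 4 (tail of 2 descent steps not counted)

4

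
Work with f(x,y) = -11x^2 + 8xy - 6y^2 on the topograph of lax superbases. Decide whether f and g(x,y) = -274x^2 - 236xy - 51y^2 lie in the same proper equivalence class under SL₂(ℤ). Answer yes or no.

D₁ = -200, D₂ = -200
f is negative-definite; reduce −f:
−f: flip: (11,-8,6)→(6,8,11)
−f: translate: b→-4 (≡8 mod 12), so (6,8,11)→(6,-4,9)
−f: reduced (well bottom): (6,-4,9) with a≤c, −a<b≤a
flip sign back: reduced form of f is (-6,4,-9)
g is negative-definite; reduce −g:
−g: flip: (274,236,51)→(51,-236,274)
−g: translate: b→-32 (≡-236 mod 102), so (51,-236,274)→(51,-32,6)
−g: flip: (51,-32,6)→(6,32,51)
−g: translate: b→-4 (≡32 mod 12), so (6,32,51)→(6,-4,9)
−g: reduced (well bottom): (6,-4,9) with a≤c, −a<b≤a
flip sign back: reduced form of g is (-6,4,-9)
reduced forms (-6, 4, -9) vs (-6, 4, -9) ⇒ equivalent

yes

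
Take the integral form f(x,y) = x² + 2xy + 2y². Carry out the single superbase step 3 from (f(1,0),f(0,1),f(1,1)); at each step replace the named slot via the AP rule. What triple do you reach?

start (1,2,5) = (f(1,0),f(0,1),f(1,1))
replace slot 3: 2·(1+2) − 5 = 1 → (1,2,1)

1,2,1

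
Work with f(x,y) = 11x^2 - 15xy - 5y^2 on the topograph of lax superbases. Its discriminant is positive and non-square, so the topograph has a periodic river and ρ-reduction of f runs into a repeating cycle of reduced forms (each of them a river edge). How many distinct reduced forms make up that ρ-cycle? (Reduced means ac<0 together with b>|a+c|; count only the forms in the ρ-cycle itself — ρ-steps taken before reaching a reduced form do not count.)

D = 445, ⌊√D⌋ = 21
descent: ρ → (-5,15,11)  [lands on river]
river: ρ → (11,7,-9)
river: ρ → (-9,11,9)
river: ρ → (9,7,-11)
river: ρ → (-11,15,5)
river: ρ → (5,15,-11)
river: ρ → (-11,7,9)
river: ρ → (9,11,-9)
river: ρ → (-9,7,11)
river: ρ → (11,15,-5)
ρ-cycle length = 10 (tail of 1 descent step not counted)

10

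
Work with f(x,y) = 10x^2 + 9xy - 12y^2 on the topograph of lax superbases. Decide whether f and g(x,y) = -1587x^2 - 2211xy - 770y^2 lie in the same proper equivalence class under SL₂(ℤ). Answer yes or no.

D₁ = 561, D₂ = 561
river cycle of f (length 16): (-12, 15, 7), (7, 13, -14), (-14, 15, 6), (6, 21, -5), (-5, 19, 10), (10, 21, -3), (-3, 21, 10), (10, 19, -5), (-5, 21, 6), (6, 15, -14), … (6 more)
river cycle of g (length 16): (-12, 15, 7), (7, 13, -14), (-14, 15, 6), (6, 21, -5), (-5, 19, 10), (10, 21, -3), (-3, 21, 10), (10, 19, -5), (-5, 21, 6), (6, 15, -14), … (6 more)
cycles coincide ⇒ equivalent

yes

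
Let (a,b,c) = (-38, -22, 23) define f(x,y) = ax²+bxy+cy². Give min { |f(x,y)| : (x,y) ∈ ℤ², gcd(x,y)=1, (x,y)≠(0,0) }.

descent: ρ → (23,22,-38)  [lands on river]
river: ρ → (-38,54,7)
river: ρ → (7,58,-22)
river: ρ → (-22,30,35)
river: ρ → (35,40,-17)
river: ρ → (-17,62,2)
river: ρ → (2,62,-17)
river: ρ → (-17,40,35)
river: ρ → (35,30,-22)
river: ρ → (-22,58,7)
river: ρ → (7,54,-38)
river: ρ → (-38,22,23)
river: ρ → (23,24,-37)
river: ρ → (-37,50,10)
river: ρ → (10,50,-37)
river: ρ → (-37,24,23)
closes: descent 1, river 16
min |a| on river = 2

2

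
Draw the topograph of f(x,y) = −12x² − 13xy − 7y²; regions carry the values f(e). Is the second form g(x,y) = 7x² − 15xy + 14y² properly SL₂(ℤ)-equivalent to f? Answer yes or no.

D₁ = -167, D₂ = -167
f is negative-definite; reduce −f:
−f: translate: b→-11 (≡13 mod 24), so (12,13,7)→(12,-11,6)
−f: flip: (12,-11,6)→(6,11,12)
−f: translate: b→-1 (≡11 mod 12), so (6,11,12)→(6,-1,7)
−f: reduced (well bottom): (6,-1,7) with a≤c, −a<b≤a
flip sign back: reduced form of f is (-6,1,-7)
g: translate: b→-1 (≡-15 mod 14), so (7,-15,14)→(7,-1,6)
g: flip: (7,-1,6)→(6,1,7)
g: reduced (well bottom): (6,1,7) with a≤c, −a<b≤a
reduced forms (-6, 1, -7) vs (6, 1, 7) ⇒ inequivalent

no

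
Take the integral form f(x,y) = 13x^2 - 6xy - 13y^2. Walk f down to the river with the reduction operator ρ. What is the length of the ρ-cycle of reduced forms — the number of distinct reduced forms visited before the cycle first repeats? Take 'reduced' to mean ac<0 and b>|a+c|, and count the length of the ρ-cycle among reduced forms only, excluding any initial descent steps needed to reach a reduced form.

D = 712, ⌊√D⌋ = 26
descent: ρ → (-13,6,13)  [lands on river]
river: ρ → (13,20,-6)
river: ρ → (-6,16,19)
river: ρ → (19,22,-3)
river: ρ → (-3,26,3)
river: ρ → (3,22,-19)
river: ρ → (-19,16,6)
river: ρ → (6,20,-13)
ρ-cycle length = 8 (tail of 1 descent step not counted)

8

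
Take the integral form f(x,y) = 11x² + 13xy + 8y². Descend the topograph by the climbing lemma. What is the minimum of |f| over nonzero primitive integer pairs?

translate: b→-9 (≡13 mod 22), so (11,13,8)→(11,-9,6)
flip: (11,-9,6)→(6,9,11)
translate: b→-3 (≡9 mod 12), so (6,9,11)→(6,-3,8)
reduced (well bottom): (6,-3,8) with a≤c, −a<b≤a
well minimum = a = 6

6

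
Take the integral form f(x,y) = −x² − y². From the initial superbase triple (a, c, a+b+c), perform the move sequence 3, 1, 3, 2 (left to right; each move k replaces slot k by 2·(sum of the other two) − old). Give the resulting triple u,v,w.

start (-1,-1,-2) = (f(1,0),f(0,1),f(1,1))
replace slot 3: 2·((-1)+(-1)) − (-2) = -2 → (-1,-1,-2)
replace slot 1: 2·((-1)+(-2)) − (-1) = -5 → (-5,-1,-2)
replace slot 3: 2·((-5)+(-1)) − (-2) = -10 → (-5,-1,-10)
replace slot 2: 2·((-5)+(-10)) − (-1) = -29 → (-5,-29,-10)

-5,-29,-10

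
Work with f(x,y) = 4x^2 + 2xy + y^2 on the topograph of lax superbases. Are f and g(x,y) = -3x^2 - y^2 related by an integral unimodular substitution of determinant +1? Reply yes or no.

D₁ = -12, D₂ = -12
f: flip: (4,2,1)→(1,-2,4)
f: translate: b→0 (≡-2 mod 2), so (1,-2,4)→(1,0,3)
f: reduced (well bottom): (1,0,3) with a≤c, −a<b≤a
g is negative-definite; reduce −g:
−g: flip: (3,0,1)→(1,0,3)
−g: reduced (well bottom): (1,0,3) with a≤c, −a<b≤a
flip sign back: reduced form of g is (-1,0,-3)
reduced forms (1, 0, 3) vs (-1, 0, -3) ⇒ inequivalent

no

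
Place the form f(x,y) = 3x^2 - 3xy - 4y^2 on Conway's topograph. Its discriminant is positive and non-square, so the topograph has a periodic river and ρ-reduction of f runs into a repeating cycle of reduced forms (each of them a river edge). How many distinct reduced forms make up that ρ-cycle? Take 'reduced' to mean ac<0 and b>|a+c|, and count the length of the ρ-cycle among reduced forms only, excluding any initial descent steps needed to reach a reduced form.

D = 57, ⌊√D⌋ = 7
descent: ρ → (-4,3,3)  [lands on river]
river: ρ → (3,3,-4)
river: ρ → (-4,5,2)
river: ρ → (2,7,-1)
river: ρ → (-1,7,2)
river: ρ → (2,5,-4)
ρ-cycle length = 6 (tail of 1 descent step not counted)

6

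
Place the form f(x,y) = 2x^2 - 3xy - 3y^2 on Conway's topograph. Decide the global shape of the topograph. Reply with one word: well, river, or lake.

D = b²−4ac = (-3)² − 4·2·(-3) = 33
D > 0 non-square ⇒ indefinite ⇒ periodic river

river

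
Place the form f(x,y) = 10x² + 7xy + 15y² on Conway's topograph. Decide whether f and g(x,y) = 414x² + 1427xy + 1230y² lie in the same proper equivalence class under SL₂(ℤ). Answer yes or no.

D₁ = -551, D₂ = -551
f: reduced (well bottom): (10,7,15) with a≤c, −a<b≤a
g: translate: b→-229 (≡1427 mod 828), so (414,1427,1230)→(414,-229,32)
g: flip: (414,-229,32)→(32,229,414)
g: translate: b→-27 (≡229 mod 64), so (32,229,414)→(32,-27,10)
g: flip: (32,-27,10)→(10,27,32)
g: translate: b→7 (≡27 mod 20), so (10,27,32)→(10,7,15)
g: reduced (well bottom): (10,7,15) with a≤c, −a<b≤a
reduced forms (10, 7, 15) vs (10, 7, 15) ⇒ equivalent

yes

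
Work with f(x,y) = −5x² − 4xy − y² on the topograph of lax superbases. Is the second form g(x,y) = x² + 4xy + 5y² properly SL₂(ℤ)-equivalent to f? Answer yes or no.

D₁ = -4, D₂ = -4
f is negative-definite; reduce −f:
−f: flip: (5,4,1)→(1,-4,5)
−f: translate: b→0 (≡-4 mod 2), so (1,-4,5)→(1,0,1)
−f: reduced (well bottom): (1,0,1) with a≤c, −a<b≤a
flip sign back: reduced form of f is (-1,0,-1)
g: translate: b→0 (≡4 mod 2), so (1,4,5)→(1,0,1)
g: reduced (well bottom): (1,0,1) with a≤c, −a<b≤a
reduced forms (-1, 0, -1) vs (1, 0, 1) ⇒ inequivalent

no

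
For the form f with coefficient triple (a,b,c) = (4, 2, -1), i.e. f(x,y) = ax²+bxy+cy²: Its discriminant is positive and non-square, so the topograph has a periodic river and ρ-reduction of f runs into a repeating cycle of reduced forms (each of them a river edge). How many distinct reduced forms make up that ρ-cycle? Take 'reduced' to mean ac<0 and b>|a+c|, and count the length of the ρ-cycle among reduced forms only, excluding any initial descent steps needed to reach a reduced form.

D = 20, ⌊√D⌋ = 4
descent: ρ → (-1,4,1)  [lands on river]
river: ρ → (1,4,-1)
ρ-cycle length = 2 (tail of 1 descent step not counted)

2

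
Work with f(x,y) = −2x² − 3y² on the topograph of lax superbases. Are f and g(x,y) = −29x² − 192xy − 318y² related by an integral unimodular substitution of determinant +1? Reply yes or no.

D₁ = -24, D₂ = -24
f is negative-definite; reduce −f:
−f: reduced (well bottom): (2,0,3) with a≤c, −a<b≤a
flip sign back: reduced form of f is (-2,0,-3)
g is negative-definite; reduce −g:
−g: translate: b→18 (≡192 mod 58), so (29,192,318)→(29,18,3)
−g: flip: (29,18,3)→(3,-18,29)
−g: translate: b→0 (≡-18 mod 6), so (3,-18,29)→(3,0,2)
−g: flip: (3,0,2)→(2,0,3)
−g: reduced (well bottom): (2,0,3) with a≤c, −a<b≤a
flip sign back: reduced form of g is (-2,0,-3)
reduced forms (-2, 0, -3) vs (-2, 0, -3) ⇒ equivalent

yes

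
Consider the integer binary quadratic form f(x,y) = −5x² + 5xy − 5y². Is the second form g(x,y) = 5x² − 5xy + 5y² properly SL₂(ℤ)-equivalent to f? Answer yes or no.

D₁ = -75, D₂ = -75
f is negative-definite; reduce −f:
−f: translate: b→5 (≡-5 mod 10), so (5,-5,5)→(5,5,5)
−f: reduced (well bottom): (5,5,5) with a≤c, −a<b≤a
flip sign back: reduced form of f is (-5,-5,-5)
g: translate: b→5 (≡-5 mod 10), so (5,-5,5)→(5,5,5)
g: reduced (well bottom): (5,5,5) with a≤c, −a<b≤a
reduced forms (-5, -5, -5) vs (5, 5, 5) ⇒ inequivalent

no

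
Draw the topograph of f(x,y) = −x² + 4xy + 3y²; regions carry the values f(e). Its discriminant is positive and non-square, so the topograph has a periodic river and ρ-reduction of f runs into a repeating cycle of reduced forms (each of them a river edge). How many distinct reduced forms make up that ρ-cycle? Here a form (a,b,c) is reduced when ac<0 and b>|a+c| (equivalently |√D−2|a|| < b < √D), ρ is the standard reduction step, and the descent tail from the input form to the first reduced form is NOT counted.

D = 28, ⌊√D⌋ = 5
river: ρ → (3,2,-2)
river: ρ → (-2,2,3)
river: ρ → (3,4,-1)
river: ρ → (-1,4,3)
ρ-cycle length = 4 (tail of 0 descent steps not counted)

4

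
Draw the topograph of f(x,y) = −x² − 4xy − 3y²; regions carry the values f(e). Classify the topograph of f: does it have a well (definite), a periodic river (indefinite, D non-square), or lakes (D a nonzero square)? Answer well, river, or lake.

D = b²−4ac = (-4)² − 4·(-1)·(-3) = 4
D = 2² is a perfect square ⇒ form factors over ℤ ⇒ lakes

lake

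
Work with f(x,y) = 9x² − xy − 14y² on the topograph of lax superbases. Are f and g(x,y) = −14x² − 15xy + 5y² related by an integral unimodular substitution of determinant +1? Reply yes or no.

D₁ = 505, D₂ = 505
river cycle of f (length 6): (9, 17, -6), (-6, 19, 6), (6, 17, -9), (-9, 19, 4), (4, 21, -4), (-4, 19, 9)
river cycle of g (length 8): (5, 15, -14), (-14, 13, 6), (6, 11, -16), (-16, 21, 1), (1, 21, -16), (-16, 11, 6), (6, 13, -14), (-14, 15, 5)
cycles differ ⇒ inequivalent

no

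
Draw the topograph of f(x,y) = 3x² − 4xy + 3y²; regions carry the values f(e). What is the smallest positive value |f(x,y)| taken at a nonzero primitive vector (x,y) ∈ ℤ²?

translate: b→2 (≡-4 mod 6), so (3,-4,3)→(3,2,2)
flip: (3,2,2)→(2,-2,3)
translate: b→2 (≡-2 mod 4), so (2,-2,3)→(2,2,3)
reduced (well bottom): (2,2,3) with a≤c, −a<b≤a
well minimum = a = 2

2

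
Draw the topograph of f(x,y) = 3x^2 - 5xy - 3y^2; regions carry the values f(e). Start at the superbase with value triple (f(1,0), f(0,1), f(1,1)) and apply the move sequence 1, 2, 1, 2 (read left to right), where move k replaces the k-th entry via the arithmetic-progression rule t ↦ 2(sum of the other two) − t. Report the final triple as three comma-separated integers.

start (3,-3,-5) = (f(1,0),f(0,1),f(1,1))
replace slot 1: 2·((-3)+(-5)) − 3 = -19 → (-19,-3,-5)
replace slot 2: 2·((-19)+(-5)) − (-3) = -45 → (-19,-45,-5)
replace slot 1: 2·((-45)+(-5)) − (-19) = -81 → (-81,-45,-5)
replace slot 2: 2·((-81)+(-5)) − (-45) = -127 → (-81,-127,-5)

-81,-127,-5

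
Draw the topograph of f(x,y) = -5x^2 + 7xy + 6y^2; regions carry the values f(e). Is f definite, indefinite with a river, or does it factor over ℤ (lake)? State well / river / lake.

D = b²−4ac = 7² − 4·(-5)·6 = 169
D = 13² is a perfect square ⇒ form factors over ℤ ⇒ lakes

lake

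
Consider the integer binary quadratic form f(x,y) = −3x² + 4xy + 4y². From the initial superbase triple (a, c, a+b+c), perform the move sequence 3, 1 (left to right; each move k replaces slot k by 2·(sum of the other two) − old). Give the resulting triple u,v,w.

start (-3,4,5) = (f(1,0),f(0,1),f(1,1))
replace slot 3: 2·((-3)+4) − 5 = -3 → (-3,4,-3)
replace slot 1: 2·(4+(-3)) − (-3) = 5 → (5,4,-3)

5,4,-3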